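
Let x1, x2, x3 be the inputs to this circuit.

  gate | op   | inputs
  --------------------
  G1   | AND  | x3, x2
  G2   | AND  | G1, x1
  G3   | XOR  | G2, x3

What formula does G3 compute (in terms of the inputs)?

((x3 AND x2) AND x1) XOR x3

G1 = x3 AND x2
G2 = G1 AND x1 = (x3 AND x2) AND x1
G3 = G2 XOR x3 = ((x3 AND x2) AND x1) XOR x3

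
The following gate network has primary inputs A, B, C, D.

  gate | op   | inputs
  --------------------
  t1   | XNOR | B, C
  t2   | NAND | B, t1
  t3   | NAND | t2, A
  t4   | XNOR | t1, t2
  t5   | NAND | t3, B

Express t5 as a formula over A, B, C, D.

((B NAND (B XNOR C)) NAND A) NAND B

t1 = B XNOR C
t2 = B NAND t1 = B NAND (B XNOR C)
t3 = t2 NAND A = (B NAND (B XNOR C)) NAND A
t5 = t3 NAND B = ((B NAND (B XNOR C)) NAND A) NAND B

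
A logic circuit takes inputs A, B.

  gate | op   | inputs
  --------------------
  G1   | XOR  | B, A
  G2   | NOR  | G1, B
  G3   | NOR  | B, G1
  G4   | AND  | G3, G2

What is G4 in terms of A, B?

(B NOR (B XOR A)) AND ((B XOR A) NOR B)

G1 = B XOR A
G2 = G1 NOR B = (B XOR A) NOR B
G3 = B NOR G1 = B NOR (B XOR A)
G4 = G3 AND G2 = (B NOR (B XOR A)) AND ((B XOR A) NOR B)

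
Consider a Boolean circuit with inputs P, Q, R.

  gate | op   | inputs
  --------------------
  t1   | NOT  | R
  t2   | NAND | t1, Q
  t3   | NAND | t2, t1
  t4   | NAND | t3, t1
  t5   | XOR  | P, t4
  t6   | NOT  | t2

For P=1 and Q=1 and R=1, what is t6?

0

t1 = NOT 1 = 0
t2 = 0 NAND 1 = 1
t6 = NOT 1 = 0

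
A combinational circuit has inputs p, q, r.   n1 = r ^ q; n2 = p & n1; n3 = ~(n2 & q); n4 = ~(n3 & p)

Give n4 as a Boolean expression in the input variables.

~((~((p & (r ^ q)) & q)) & p)

n1 = r ^ q
n2 = p & n1 = p & (r ^ q)
n3 = ~(n2 & q) = ~((p & (r ^ q)) & q)
n4 = ~(n3 & p) = ~((~((p & (r ^ q)) & q)) & p)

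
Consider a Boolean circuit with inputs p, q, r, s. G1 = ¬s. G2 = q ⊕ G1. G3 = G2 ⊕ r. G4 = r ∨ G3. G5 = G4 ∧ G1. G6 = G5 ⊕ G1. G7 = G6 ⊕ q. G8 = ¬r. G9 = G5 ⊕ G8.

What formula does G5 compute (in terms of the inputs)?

(r ∨ ((q ⊕ ¬s) ⊕ r)) ∧ ¬s

G1 = ¬s
G2 = q ⊕ G1 = q ⊕ ¬s
G3 = G2 ⊕ r = (q ⊕ ¬s) ⊕ r
G4 = r ∨ G3 = r ∨ ((q ⊕ ¬s) ⊕ r)
G5 = G4 ∧ G1 = (r ∨ ((q ⊕ ¬s) ⊕ r)) ∧ ¬s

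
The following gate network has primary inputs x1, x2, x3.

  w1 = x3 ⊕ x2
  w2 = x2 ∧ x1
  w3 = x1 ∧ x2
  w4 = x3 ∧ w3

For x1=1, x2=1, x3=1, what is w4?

w3 = 1 ∧ 1 = 1
w4 = 1 ∧ 1 = 1

1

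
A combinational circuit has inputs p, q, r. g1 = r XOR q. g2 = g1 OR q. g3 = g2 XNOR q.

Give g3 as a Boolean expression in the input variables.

g1 = r XOR q
g2 = g1 OR q = (r XOR q) OR q
g3 = g2 XNOR q = ((r XOR q) OR q) XNOR q

((r XOR q) OR q) XNOR q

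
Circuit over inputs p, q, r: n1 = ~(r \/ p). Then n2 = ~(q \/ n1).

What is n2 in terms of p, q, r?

n1 = ~(r \/ p)
n2 = ~(q \/ n1) = ~(q \/ (~(r \/ p)))

~(q \/ (~(r \/ p)))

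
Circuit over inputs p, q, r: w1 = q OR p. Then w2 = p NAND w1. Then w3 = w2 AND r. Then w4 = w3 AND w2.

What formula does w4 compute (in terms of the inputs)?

w1 = q OR p
w2 = p NAND w1 = p NAND (q OR p)
w3 = w2 AND r = (p NAND (q OR p)) AND r
w4 = w3 AND w2 = ((p NAND (q OR p)) AND r) AND (p NAND (q OR p))

((p NAND (q OR p)) AND r) AND (p NAND (q OR p))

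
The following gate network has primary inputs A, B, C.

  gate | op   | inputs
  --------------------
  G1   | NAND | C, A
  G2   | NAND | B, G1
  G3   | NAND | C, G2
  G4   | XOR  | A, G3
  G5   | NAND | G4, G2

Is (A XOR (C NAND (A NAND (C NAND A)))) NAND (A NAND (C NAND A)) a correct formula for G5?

No

G1 = C NAND A
G2 = B NAND G1 = B NAND (C NAND A)
G3 = C NAND G2 = C NAND (B NAND (C NAND A))
G4 = A XOR G3 = A XOR (C NAND (B NAND (C NAND A)))
G5 = G4 NAND G2 = (A XOR (C NAND (B NAND (C NAND A)))) NAND (B NAND (C NAND A))
At A=0, B=1, C=0: circuit gives 1, formula gives 0.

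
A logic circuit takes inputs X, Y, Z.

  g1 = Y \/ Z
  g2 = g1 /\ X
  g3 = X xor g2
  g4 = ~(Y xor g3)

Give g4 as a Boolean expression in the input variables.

~(Y xor (X xor ((Y \/ Z) /\ X)))

g1 = Y \/ Z
g2 = g1 /\ X = (Y \/ Z) /\ X
g3 = X xor g2 = X xor ((Y \/ Z) /\ X)
g4 = ~(Y xor g3) = ~(Y xor (X xor ((Y \/ Z) /\ X)))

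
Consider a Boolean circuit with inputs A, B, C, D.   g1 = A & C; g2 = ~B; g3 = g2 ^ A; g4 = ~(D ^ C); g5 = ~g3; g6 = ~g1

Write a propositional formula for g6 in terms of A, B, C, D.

g1 = A & C
g6 = ~g1 = ~(A & C)

~(A & C)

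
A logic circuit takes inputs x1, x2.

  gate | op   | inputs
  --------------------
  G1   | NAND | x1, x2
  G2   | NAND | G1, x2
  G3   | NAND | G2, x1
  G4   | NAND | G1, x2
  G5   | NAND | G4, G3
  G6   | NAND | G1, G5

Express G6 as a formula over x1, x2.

(x1 NAND x2) NAND (((x1 NAND x2) NAND x2) NAND (((x1 NAND x2) NAND x2) NAND x1))

G1 = x1 NAND x2
G2 = G1 NAND x2 = (x1 NAND x2) NAND x2
G3 = G2 NAND x1 = ((x1 NAND x2) NAND x2) NAND x1
G4 = G1 NAND x2 = (x1 NAND x2) NAND x2
G5 = G4 NAND G3 = ((x1 NAND x2) NAND x2) NAND (((x1 NAND x2) NAND x2) NAND x1)
G6 = G1 NAND G5 = (x1 NAND x2) NAND (((x1 NAND x2) NAND x2) NAND (((x1 NAND x2) NAND x2) NAND x1))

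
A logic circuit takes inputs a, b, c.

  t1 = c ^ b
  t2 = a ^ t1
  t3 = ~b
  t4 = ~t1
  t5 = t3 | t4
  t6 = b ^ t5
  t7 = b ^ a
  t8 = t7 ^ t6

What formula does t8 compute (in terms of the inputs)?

t1 = c ^ b
t3 = ~b
t4 = ~t1 = ~(c ^ b)
t5 = t3 | t4 = ~b | ~(c ^ b)
t6 = b ^ t5 = b ^ (~b | ~(c ^ b))
t7 = b ^ a
t8 = t7 ^ t6 = (b ^ a) ^ (b ^ (~b | ~(c ^ b)))

(b ^ a) ^ (b ^ (~b | ~(c ^ b)))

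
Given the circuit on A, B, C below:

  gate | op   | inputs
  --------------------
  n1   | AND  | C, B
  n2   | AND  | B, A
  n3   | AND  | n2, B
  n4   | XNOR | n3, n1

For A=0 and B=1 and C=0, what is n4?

n1 = 0 AND 1 = 0
n2 = 1 AND 0 = 0
n3 = 0 AND 1 = 0
n4 = 0 XNOR 0 = 1

1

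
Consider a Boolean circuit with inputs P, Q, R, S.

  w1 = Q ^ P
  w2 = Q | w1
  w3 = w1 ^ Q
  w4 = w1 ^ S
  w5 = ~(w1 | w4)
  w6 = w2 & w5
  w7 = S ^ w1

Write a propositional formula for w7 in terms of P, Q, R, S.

S ^ (Q ^ P)

w1 = Q ^ P
w7 = S ^ w1 = S ^ (Q ^ P)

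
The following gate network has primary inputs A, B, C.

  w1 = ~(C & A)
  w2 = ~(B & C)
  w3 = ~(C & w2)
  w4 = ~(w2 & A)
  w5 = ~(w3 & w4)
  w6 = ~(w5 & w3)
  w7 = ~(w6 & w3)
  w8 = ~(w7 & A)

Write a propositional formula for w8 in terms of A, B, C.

w2 = ~(B & C)
w3 = ~(C & w2) = ~(C & (~(B & C)))
w4 = ~(w2 & A) = ~((~(B & C)) & A)
w5 = ~(w3 & w4) = ~((~(C & (~(B & C)))) & (~((~(B & C)) & A)))
w6 = ~(w5 & w3) = ~((~((~(C & (~(B & C)))) & (~((~(B & C)) & A)))) & (~(C & (~(B & C)))))
w7 = ~(w6 & w3) = ~((~((~((~(C & (~(B & C)))) & (~((~(B & C)) & A)))) & (~(C & (~(B & C)))))) & (~(C & (~(B & C)))))
w8 = ~(w7 & A) = ~((~((~((~((~(C & (~(B & C)))) & (~((~(B & C)) & A)))) & (~(C & (~(B & C)))))) & (~(C & (~(B & C)))))) & A)

~((~((~((~((~(C & (~(B & C)))) & (~((~(B & C)) & A)))) & (~(C & (~(B & C)))))) & (~(C & (~(B & C)))))) & A)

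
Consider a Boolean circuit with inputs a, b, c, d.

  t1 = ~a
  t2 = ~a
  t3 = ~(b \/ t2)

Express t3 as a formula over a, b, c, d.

t2 = ~a
t3 = ~(b \/ t2) = ~(b \/ ~a)

~(b \/ ~a)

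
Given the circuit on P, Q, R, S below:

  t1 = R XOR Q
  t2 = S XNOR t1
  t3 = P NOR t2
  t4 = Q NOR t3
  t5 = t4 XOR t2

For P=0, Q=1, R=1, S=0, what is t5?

1

t1 = 1 XOR 1 = 0
t2 = 0 XNOR 0 = 1
t3 = 0 NOR 1 = 0
t4 = 1 NOR 0 = 0
t5 = 0 XOR 1 = 1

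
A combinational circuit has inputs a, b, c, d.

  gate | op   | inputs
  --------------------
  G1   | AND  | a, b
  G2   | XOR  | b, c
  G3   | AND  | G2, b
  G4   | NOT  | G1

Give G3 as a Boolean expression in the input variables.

G2 = b XOR c
G3 = G2 AND b = (b XOR c) AND b

(b XOR c) AND b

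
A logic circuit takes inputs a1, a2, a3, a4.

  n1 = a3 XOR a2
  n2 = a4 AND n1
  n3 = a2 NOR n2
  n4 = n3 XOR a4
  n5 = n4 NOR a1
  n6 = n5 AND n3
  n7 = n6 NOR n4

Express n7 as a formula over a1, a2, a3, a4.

n1 = a3 XOR a2
n2 = a4 AND n1 = a4 AND (a3 XOR a2)
n3 = a2 NOR n2 = a2 NOR (a4 AND (a3 XOR a2))
n4 = n3 XOR a4 = (a2 NOR (a4 AND (a3 XOR a2))) XOR a4
n5 = n4 NOR a1 = ((a2 NOR (a4 AND (a3 XOR a2))) XOR a4) NOR a1
n6 = n5 AND n3 = (((a2 NOR (a4 AND (a3 XOR a2))) XOR a4) NOR a1) AND (a2 NOR (a4 AND (a3 XOR a2)))
n7 = n6 NOR n4 = ((((a2 NOR (a4 AND (a3 XOR a2))) XOR a4) NOR a1) AND (a2 NOR (a4 AND (a3 XOR a2)))) NOR ((a2 NOR (a4 AND (a3 XOR a2))) XOR a4)

((((a2 NOR (a4 AND (a3 XOR a2))) XOR a4) NOR a1) AND (a2 NOR (a4 AND (a3 XOR a2)))) NOR ((a2 NOR (a4 AND (a3 XOR a2))) XOR a4)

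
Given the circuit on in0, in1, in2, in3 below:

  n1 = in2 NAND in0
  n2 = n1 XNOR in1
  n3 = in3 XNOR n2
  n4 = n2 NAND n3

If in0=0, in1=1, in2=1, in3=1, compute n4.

n1 = 1 NAND 0 = 1
n2 = 1 XNOR 1 = 1
n3 = 1 XNOR 1 = 1
n4 = 1 NAND 1 = 0

0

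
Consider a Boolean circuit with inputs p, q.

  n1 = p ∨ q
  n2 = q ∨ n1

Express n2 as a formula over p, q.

q ∨ (p ∨ q)

n1 = p ∨ q
n2 = q ∨ n1 = q ∨ (p ∨ q)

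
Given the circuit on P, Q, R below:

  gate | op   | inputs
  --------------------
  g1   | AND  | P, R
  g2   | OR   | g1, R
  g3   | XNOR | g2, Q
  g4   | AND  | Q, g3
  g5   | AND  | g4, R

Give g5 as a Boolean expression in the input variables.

(Q AND (((P AND R) OR R) XNOR Q)) AND R

g1 = P AND R
g2 = g1 OR R = (P AND R) OR R
g3 = g2 XNOR Q = ((P AND R) OR R) XNOR Q
g4 = Q AND g3 = Q AND (((P AND R) OR R) XNOR Q)
g5 = g4 AND R = (Q AND (((P AND R) OR R) XNOR Q)) AND R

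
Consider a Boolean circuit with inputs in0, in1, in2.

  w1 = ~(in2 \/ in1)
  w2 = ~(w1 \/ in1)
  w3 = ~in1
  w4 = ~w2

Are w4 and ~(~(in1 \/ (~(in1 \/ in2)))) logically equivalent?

Yes

w1 = ~(in2 \/ in1)
w2 = ~(w1 \/ in1) = ~((~(in2 \/ in1)) \/ in1)
w4 = ~w2 = ~(~((~(in2 \/ in1)) \/ in1))
At in0=0, in1=0, in2=1: circuit gives 0, formula gives 0.
At in0=0, in1=0, in2=0: circuit gives 1, formula gives 1.
Agrees on all 8 inputs.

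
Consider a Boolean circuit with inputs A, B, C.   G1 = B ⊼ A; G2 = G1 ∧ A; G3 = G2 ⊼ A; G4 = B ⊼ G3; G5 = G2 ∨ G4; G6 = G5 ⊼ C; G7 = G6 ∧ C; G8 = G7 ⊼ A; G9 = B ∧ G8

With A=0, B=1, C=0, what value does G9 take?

1

G1 = 1 ⊼ 0 = 1
G2 = 1 ∧ 0 = 0
G3 = 0 ⊼ 0 = 1
G4 = 1 ⊼ 1 = 0
G5 = 0 ∨ 0 = 0
G6 = 0 ⊼ 0 = 1
G7 = 1 ∧ 0 = 0
G8 = 0 ⊼ 0 = 1
G9 = 1 ∧ 1 = 1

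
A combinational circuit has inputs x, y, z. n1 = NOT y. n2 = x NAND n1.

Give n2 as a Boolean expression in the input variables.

x NAND NOT y

n1 = NOT y
n2 = x NAND n1 = x NAND NOT y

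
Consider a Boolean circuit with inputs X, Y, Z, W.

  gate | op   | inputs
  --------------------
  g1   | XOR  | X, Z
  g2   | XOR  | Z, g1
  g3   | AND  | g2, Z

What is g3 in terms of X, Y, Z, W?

g1 = X XOR Z
g2 = Z XOR g1 = Z XOR (X XOR Z)
g3 = g2 AND Z = (Z XOR (X XOR Z)) AND Z

(Z XOR (X XOR Z)) AND Z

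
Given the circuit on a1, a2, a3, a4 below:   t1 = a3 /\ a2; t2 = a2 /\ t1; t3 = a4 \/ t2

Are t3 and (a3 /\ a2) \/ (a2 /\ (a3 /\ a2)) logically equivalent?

No

t1 = a3 /\ a2
t2 = a2 /\ t1 = a2 /\ (a3 /\ a2)
t3 = a4 \/ t2 = a4 \/ (a2 /\ (a3 /\ a2))
At a1=0, a2=0, a3=0, a4=1: circuit gives 1, formula gives 0.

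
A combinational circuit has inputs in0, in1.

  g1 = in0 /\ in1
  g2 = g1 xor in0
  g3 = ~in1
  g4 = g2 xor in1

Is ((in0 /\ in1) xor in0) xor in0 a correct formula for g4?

No

g1 = in0 /\ in1
g2 = g1 xor in0 = (in0 /\ in1) xor in0
g4 = g2 xor in1 = ((in0 /\ in1) xor in0) xor in1
At in0=0, in1=1: circuit gives 1, formula gives 0.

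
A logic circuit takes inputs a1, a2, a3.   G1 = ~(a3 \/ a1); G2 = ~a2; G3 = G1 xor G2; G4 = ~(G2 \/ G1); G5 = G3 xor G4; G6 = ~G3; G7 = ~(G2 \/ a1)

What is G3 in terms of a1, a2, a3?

(~(a3 \/ a1)) xor ~a2

G1 = ~(a3 \/ a1)
G2 = ~a2
G3 = G1 xor G2 = (~(a3 \/ a1)) xor ~a2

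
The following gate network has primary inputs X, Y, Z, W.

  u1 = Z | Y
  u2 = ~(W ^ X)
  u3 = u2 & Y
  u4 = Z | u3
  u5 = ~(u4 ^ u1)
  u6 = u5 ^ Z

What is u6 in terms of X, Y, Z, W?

u1 = Z | Y
u2 = ~(W ^ X)
u3 = u2 & Y = (~(W ^ X)) & Y
u4 = Z | u3 = Z | ((~(W ^ X)) & Y)
u5 = ~(u4 ^ u1) = ~((Z | ((~(W ^ X)) & Y)) ^ (Z | Y))
u6 = u5 ^ Z = (~((Z | ((~(W ^ X)) & Y)) ^ (Z | Y))) ^ Z

(~((Z | ((~(W ^ X)) & Y)) ^ (Z | Y))) ^ Z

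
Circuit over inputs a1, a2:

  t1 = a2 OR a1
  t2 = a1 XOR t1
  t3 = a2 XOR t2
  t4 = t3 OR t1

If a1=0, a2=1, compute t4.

1

t1 = 1 OR 0 = 1
t2 = 0 XOR 1 = 1
t3 = 1 XOR 1 = 0
t4 = 0 OR 1 = 1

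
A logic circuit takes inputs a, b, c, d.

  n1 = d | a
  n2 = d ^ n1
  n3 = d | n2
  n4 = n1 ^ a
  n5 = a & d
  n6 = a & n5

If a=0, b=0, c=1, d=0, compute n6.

0

n5 = 0 & 0 = 0
n6 = 0 & 0 = 0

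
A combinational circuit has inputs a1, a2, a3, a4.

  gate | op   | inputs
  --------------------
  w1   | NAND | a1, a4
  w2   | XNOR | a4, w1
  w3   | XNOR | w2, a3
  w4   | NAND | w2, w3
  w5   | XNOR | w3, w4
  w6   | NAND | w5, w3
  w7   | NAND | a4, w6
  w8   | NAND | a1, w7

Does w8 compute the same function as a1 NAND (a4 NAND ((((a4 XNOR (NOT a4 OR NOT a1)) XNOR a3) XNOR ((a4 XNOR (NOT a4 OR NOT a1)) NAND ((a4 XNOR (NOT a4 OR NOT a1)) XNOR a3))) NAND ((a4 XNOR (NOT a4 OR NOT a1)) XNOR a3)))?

Yes

w1 = a1 NAND a4
w2 = a4 XNOR w1 = a4 XNOR (a1 NAND a4)
w3 = w2 XNOR a3 = (a4 XNOR (a1 NAND a4)) XNOR a3
w4 = w2 NAND w3 = (a4 XNOR (a1 NAND a4)) NAND ((a4 XNOR (a1 NAND a4)) XNOR a3)
w5 = w3 XNOR w4 = ((a4 XNOR (a1 NAND a4)) XNOR a3) XNOR ((a4 XNOR (a1 NAND a4)) NAND ((a4 XNOR (a1 NAND a4)) XNOR a3))
w6 = w5 NAND w3 = (((a4 XNOR (a1 NAND a4)) XNOR a3) XNOR ((a4 XNOR (a1 NAND a4)) NAND ((a4 XNOR (a1 NAND a4)) XNOR a3))) NAND ((a4 XNOR (a1 NAND a4)) XNOR a3)
w7 = a4 NAND w6 = a4 NAND ((((a4 XNOR (a1 NAND a4)) XNOR a3) XNOR ((a4 XNOR (a1 NAND a4)) NAND ((a4 XNOR (a1 NAND a4)) XNOR a3))) NAND ((a4 XNOR (a1 NAND a4)) XNOR a3))
w8 = a1 NAND w7 = a1 NAND (a4 NAND ((((a4 XNOR (a1 NAND a4)) XNOR a3) XNOR ((a4 XNOR (a1 NAND a4)) NAND ((a4 XNOR (a1 NAND a4)) XNOR a3))) NAND ((a4 XNOR (a1 NAND a4)) XNOR a3)))
At a1=1, a2=0, a3=0, a4=0: circuit gives 0, formula gives 0.
At a1=0, a2=0, a3=0, a4=0: circuit gives 1, formula gives 1.
Agrees on all 16 inputs.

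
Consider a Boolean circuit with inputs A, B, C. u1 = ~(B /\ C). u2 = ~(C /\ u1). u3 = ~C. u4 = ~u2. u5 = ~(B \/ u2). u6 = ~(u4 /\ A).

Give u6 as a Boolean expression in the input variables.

u1 = ~(B /\ C)
u2 = ~(C /\ u1) = ~(C /\ (~(B /\ C)))
u4 = ~u2 = ~(~(C /\ (~(B /\ C))))
u6 = ~(u4 /\ A) = ~(~(~(C /\ (~(B /\ C)))) /\ A)

~(~(~(C /\ (~(B /\ C)))) /\ A)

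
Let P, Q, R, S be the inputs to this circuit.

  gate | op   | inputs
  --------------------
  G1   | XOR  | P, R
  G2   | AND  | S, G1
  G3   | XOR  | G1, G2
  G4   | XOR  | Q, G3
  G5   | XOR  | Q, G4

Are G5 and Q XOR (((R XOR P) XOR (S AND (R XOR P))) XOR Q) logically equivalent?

G1 = P XOR R
G2 = S AND G1 = S AND (P XOR R)
G3 = G1 XOR G2 = (P XOR R) XOR (S AND (P XOR R))
G4 = Q XOR G3 = Q XOR ((P XOR R) XOR (S AND (P XOR R)))
G5 = Q XOR G4 = Q XOR (Q XOR ((P XOR R) XOR (S AND (P XOR R))))
At P=0, Q=0, R=0, S=0: circuit gives 0, formula gives 0.
At P=0, Q=0, R=1, S=0: circuit gives 1, formula gives 1.
Agrees on all 16 inputs.

Yes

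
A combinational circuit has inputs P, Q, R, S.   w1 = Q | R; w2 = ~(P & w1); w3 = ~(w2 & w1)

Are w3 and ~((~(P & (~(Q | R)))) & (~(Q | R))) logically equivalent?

No

w1 = Q | R
w2 = ~(P & w1) = ~(P & (Q | R))
w3 = ~(w2 & w1) = ~((~(P & (Q | R))) & (Q | R))
At P=0, Q=0, R=0, S=0: circuit gives 1, formula gives 0.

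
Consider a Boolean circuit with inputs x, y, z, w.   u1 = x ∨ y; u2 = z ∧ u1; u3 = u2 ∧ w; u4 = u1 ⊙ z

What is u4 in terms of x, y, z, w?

u1 = x ∨ y
u4 = u1 ⊙ z = (x ∨ y) ⊙ z

(x ∨ y) ⊙ z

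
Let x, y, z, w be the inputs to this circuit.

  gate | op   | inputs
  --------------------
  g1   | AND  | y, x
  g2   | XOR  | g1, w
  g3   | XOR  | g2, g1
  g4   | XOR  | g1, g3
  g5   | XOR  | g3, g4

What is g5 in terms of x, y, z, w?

g1 = y AND x
g2 = g1 XOR w = (y AND x) XOR w
g3 = g2 XOR g1 = ((y AND x) XOR w) XOR (y AND x)
g4 = g1 XOR g3 = (y AND x) XOR (((y AND x) XOR w) XOR (y AND x))
g5 = g3 XOR g4 = (((y AND x) XOR w) XOR (y AND x)) XOR ((y AND x) XOR (((y AND x) XOR w) XOR (y AND x)))

(((y AND x) XOR w) XOR (y AND x)) XOR ((y AND x) XOR (((y AND x) XOR w) XOR (y AND x)))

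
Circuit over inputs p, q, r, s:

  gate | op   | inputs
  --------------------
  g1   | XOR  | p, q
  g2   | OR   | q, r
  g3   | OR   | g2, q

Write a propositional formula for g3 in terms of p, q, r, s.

g2 = q OR r
g3 = g2 OR q = (q OR r) OR q

(q OR r) OR q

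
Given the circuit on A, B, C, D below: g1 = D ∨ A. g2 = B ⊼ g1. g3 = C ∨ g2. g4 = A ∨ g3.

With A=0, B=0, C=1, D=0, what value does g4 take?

g1 = 0 ∨ 0 = 0
g2 = 0 ⊼ 0 = 1
g3 = 1 ∨ 1 = 1
g4 = 0 ∨ 1 = 1

1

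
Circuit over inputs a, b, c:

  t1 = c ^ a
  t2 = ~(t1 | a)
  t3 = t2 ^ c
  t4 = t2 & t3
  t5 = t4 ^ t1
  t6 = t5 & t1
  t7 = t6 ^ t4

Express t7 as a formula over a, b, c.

t1 = c ^ a
t2 = ~(t1 | a) = ~((c ^ a) | a)
t3 = t2 ^ c = (~((c ^ a) | a)) ^ c
t4 = t2 & t3 = (~((c ^ a) | a)) & ((~((c ^ a) | a)) ^ c)
t5 = t4 ^ t1 = ((~((c ^ a) | a)) & ((~((c ^ a) | a)) ^ c)) ^ (c ^ a)
t6 = t5 & t1 = (((~((c ^ a) | a)) & ((~((c ^ a) | a)) ^ c)) ^ (c ^ a)) & (c ^ a)
t7 = t6 ^ t4 = ((((~((c ^ a) | a)) & ((~((c ^ a) | a)) ^ c)) ^ (c ^ a)) & (c ^ a)) ^ ((~((c ^ a) | a)) & ((~((c ^ a) | a)) ^ c))

((((~((c ^ a) | a)) & ((~((c ^ a) | a)) ^ c)) ^ (c ^ a)) & (c ^ a)) ^ ((~((c ^ a) | a)) & ((~((c ^ a) | a)) ^ c))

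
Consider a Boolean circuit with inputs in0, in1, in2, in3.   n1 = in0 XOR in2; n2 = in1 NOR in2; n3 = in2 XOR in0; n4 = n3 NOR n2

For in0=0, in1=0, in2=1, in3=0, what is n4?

n2 = 0 NOR 1 = 0
n3 = 1 XOR 0 = 1
n4 = 1 NOR 0 = 0

0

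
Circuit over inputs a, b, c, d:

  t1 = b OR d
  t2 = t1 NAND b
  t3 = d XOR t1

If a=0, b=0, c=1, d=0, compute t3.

0

t1 = 0 OR 0 = 0
t3 = 0 XOR 0 = 0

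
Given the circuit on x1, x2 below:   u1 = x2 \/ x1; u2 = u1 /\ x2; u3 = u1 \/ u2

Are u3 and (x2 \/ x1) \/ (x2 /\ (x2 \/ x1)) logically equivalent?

Yes

u1 = x2 \/ x1
u2 = u1 /\ x2 = (x2 \/ x1) /\ x2
u3 = u1 \/ u2 = (x2 \/ x1) \/ ((x2 \/ x1) /\ x2)
At x1=0, x2=0: circuit gives 0, formula gives 0.
At x1=0, x2=1: circuit gives 1, formula gives 1.
Agrees on all 4 inputs.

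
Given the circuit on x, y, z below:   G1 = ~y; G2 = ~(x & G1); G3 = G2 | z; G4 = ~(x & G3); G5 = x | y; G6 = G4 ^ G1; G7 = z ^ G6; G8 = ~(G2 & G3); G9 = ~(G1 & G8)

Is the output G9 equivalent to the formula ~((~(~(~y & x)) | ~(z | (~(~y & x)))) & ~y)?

Yes

G1 = ~y
G2 = ~(x & G1) = ~(x & ~y)
G3 = G2 | z = (~(x & ~y)) | z
G8 = ~(G2 & G3) = ~((~(x & ~y)) & ((~(x & ~y)) | z))
G9 = ~(G1 & G8) = ~(~y & (~((~(x & ~y)) & ((~(x & ~y)) | z))))
At x=1, y=0, z=0: circuit gives 0, formula gives 0.
At x=0, y=0, z=0: circuit gives 1, formula gives 1.
Agrees on all 8 inputs.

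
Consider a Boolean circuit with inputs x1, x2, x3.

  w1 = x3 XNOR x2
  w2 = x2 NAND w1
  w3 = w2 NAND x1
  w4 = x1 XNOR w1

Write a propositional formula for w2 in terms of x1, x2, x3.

w1 = x3 XNOR x2
w2 = x2 NAND w1 = x2 NAND (x3 XNOR x2)

x2 NAND (x3 XNOR x2)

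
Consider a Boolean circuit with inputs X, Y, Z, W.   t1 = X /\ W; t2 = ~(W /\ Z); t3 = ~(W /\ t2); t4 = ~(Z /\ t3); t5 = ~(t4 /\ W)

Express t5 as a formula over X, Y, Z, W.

~((~(Z /\ (~(W /\ (~(W /\ Z)))))) /\ W)

t2 = ~(W /\ Z)
t3 = ~(W /\ t2) = ~(W /\ (~(W /\ Z)))
t4 = ~(Z /\ t3) = ~(Z /\ (~(W /\ (~(W /\ Z)))))
t5 = ~(t4 /\ W) = ~((~(Z /\ (~(W /\ (~(W /\ Z)))))) /\ W)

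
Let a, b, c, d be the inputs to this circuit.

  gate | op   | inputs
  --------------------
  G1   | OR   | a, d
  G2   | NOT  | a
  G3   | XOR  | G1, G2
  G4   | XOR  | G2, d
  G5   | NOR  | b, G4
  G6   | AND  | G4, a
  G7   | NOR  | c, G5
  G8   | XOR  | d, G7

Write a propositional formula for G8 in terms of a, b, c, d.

G2 = NOT a
G4 = G2 XOR d = NOT a XOR d
G5 = b NOR G4 = b NOR (NOT a XOR d)
G7 = c NOR G5 = c NOR (b NOR (NOT a XOR d))
G8 = d XOR G7 = d XOR (c NOR (b NOR (NOT a XOR d)))

d XOR (c NOR (b NOR (NOT a XOR d)))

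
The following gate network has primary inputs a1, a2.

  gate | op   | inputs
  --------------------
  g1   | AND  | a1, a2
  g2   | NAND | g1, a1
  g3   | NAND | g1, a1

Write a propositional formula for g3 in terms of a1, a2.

(a1 AND a2) NAND a1

g1 = a1 AND a2
g3 = g1 NAND a1 = (a1 AND a2) NAND a1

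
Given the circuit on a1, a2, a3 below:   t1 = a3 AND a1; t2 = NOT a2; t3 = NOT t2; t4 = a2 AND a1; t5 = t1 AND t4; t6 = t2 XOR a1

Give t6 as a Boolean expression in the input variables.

t2 = NOT a2
t6 = t2 XOR a1 = NOT a2 XOR a1

NOT a2 XOR a1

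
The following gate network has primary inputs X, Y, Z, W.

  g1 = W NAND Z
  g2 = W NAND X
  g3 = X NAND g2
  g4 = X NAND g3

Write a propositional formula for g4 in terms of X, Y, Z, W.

g2 = W NAND X
g3 = X NAND g2 = X NAND (W NAND X)
g4 = X NAND g3 = X NAND (X NAND (W NAND X))

X NAND (X NAND (W NAND X))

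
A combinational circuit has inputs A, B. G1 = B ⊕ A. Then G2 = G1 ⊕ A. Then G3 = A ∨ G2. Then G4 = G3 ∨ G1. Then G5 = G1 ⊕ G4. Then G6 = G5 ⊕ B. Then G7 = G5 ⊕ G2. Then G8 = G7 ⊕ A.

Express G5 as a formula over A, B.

(B ⊕ A) ⊕ ((A ∨ ((B ⊕ A) ⊕ A)) ∨ (B ⊕ A))

G1 = B ⊕ A
G2 = G1 ⊕ A = (B ⊕ A) ⊕ A
G3 = A ∨ G2 = A ∨ ((B ⊕ A) ⊕ A)
G4 = G3 ∨ G1 = (A ∨ ((B ⊕ A) ⊕ A)) ∨ (B ⊕ A)
G5 = G1 ⊕ G4 = (B ⊕ A) ⊕ ((A ∨ ((B ⊕ A) ⊕ A)) ∨ (B ⊕ A))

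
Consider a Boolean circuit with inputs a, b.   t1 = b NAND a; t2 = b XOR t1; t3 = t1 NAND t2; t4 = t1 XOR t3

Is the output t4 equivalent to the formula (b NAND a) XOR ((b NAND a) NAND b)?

No

t1 = b NAND a
t2 = b XOR t1 = b XOR (b NAND a)
t3 = t1 NAND t2 = (b NAND a) NAND (b XOR (b NAND a))
t4 = t1 XOR t3 = (b NAND a) XOR ((b NAND a) NAND (b XOR (b NAND a)))
At a=0, b=0: circuit gives 1, formula gives 0.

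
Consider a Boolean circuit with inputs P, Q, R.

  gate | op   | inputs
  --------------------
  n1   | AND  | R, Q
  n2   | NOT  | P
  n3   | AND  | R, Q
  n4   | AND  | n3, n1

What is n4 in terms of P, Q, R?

(R AND Q) AND (R AND Q)

n1 = R AND Q
n3 = R AND Q
n4 = n3 AND n1 = (R AND Q) AND (R AND Q)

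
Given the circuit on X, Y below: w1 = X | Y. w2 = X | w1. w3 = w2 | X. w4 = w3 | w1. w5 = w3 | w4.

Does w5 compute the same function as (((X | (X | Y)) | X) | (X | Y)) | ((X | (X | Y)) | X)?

w1 = X | Y
w2 = X | w1 = X | (X | Y)
w3 = w2 | X = (X | (X | Y)) | X
w4 = w3 | w1 = ((X | (X | Y)) | X) | (X | Y)
w5 = w3 | w4 = ((X | (X | Y)) | X) | (((X | (X | Y)) | X) | (X | Y))
At X=0, Y=0: circuit gives 0, formula gives 0.
At X=0, Y=1: circuit gives 1, formula gives 1.
Agrees on all 4 inputs.

Yes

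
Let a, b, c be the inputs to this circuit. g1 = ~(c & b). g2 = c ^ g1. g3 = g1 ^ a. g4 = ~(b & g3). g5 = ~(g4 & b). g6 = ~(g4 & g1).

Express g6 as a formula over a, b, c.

g1 = ~(c & b)
g3 = g1 ^ a = (~(c & b)) ^ a
g4 = ~(b & g3) = ~(b & ((~(c & b)) ^ a))
g6 = ~(g4 & g1) = ~((~(b & ((~(c & b)) ^ a))) & (~(c & b)))

~((~(b & ((~(c & b)) ^ a))) & (~(c & b)))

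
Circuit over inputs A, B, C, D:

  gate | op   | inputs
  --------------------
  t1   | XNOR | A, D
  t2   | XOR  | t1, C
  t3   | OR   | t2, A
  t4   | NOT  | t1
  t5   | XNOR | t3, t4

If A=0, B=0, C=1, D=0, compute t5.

t1 = 0 XNOR 0 = 1
t2 = 1 XOR 1 = 0
t3 = 0 OR 0 = 0
t4 = NOT 1 = 0
t5 = 0 XNOR 0 = 1

1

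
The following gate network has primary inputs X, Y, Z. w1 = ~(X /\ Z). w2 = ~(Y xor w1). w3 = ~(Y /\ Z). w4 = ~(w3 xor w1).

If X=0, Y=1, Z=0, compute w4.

1

w1 = ~(0 /\ 0) = 1
w3 = ~(1 /\ 0) = 1
w4 = ~(1 xor 1) = 1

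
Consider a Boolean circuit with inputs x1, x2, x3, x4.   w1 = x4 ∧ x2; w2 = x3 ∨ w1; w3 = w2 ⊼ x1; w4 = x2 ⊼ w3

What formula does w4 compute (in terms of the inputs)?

w1 = x4 ∧ x2
w2 = x3 ∨ w1 = x3 ∨ (x4 ∧ x2)
w3 = w2 ⊼ x1 = (x3 ∨ (x4 ∧ x2)) ⊼ x1
w4 = x2 ⊼ w3 = x2 ⊼ ((x3 ∨ (x4 ∧ x2)) ⊼ x1)

x2 ⊼ ((x3 ∨ (x4 ∧ x2)) ⊼ x1)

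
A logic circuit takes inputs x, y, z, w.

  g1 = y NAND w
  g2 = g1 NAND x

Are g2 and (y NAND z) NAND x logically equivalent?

g1 = y NAND w
g2 = g1 NAND x = (y NAND w) NAND x
At x=1, y=1, z=0, w=1: circuit gives 1, formula gives 0.

No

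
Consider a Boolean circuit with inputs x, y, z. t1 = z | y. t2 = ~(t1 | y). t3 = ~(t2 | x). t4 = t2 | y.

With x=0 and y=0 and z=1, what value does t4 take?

0

t1 = 1 | 0 = 1
t2 = ~(1 | 0) = 0
t4 = 0 | 0 = 0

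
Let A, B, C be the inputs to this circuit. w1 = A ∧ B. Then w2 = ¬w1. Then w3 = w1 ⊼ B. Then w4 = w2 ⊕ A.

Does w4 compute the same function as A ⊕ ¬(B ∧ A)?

Yes

w1 = A ∧ B
w2 = ¬w1 = ¬(A ∧ B)
w4 = w2 ⊕ A = ¬(A ∧ B) ⊕ A
At A=1, B=0, C=0: circuit gives 0, formula gives 0.
At A=0, B=0, C=0: circuit gives 1, formula gives 1.
Agrees on all 8 inputs.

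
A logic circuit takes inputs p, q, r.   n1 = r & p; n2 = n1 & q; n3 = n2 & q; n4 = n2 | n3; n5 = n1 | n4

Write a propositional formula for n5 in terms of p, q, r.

n1 = r & p
n2 = n1 & q = (r & p) & q
n3 = n2 & q = ((r & p) & q) & q
n4 = n2 | n3 = ((r & p) & q) | (((r & p) & q) & q)
n5 = n1 | n4 = (r & p) | (((r & p) & q) | (((r & p) & q) & q))

(r & p) | (((r & p) & q) | (((r & p) & q) & q))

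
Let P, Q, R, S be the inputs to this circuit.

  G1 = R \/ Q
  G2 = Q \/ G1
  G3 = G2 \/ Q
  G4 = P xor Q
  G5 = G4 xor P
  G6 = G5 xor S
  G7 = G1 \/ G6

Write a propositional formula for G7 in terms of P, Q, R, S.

G1 = R \/ Q
G4 = P xor Q
G5 = G4 xor P = (P xor Q) xor P
G6 = G5 xor S = ((P xor Q) xor P) xor S
G7 = G1 \/ G6 = (R \/ Q) \/ (((P xor Q) xor P) xor S)

(R \/ Q) \/ (((P xor Q) xor P) xor S)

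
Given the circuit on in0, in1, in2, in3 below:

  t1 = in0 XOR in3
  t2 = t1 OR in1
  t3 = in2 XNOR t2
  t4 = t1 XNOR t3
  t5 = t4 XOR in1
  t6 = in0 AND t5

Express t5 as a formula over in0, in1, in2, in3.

((in0 XOR in3) XNOR (in2 XNOR ((in0 XOR in3) OR in1))) XOR in1

t1 = in0 XOR in3
t2 = t1 OR in1 = (in0 XOR in3) OR in1
t3 = in2 XNOR t2 = in2 XNOR ((in0 XOR in3) OR in1)
t4 = t1 XNOR t3 = (in0 XOR in3) XNOR (in2 XNOR ((in0 XOR in3) OR in1))
t5 = t4 XOR in1 = ((in0 XOR in3) XNOR (in2 XNOR ((in0 XOR in3) OR in1))) XOR in1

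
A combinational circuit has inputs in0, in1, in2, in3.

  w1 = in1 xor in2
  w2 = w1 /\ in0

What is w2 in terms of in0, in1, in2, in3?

w1 = in1 xor in2
w2 = w1 /\ in0 = (in1 xor in2) /\ in0

(in1 xor in2) /\ in0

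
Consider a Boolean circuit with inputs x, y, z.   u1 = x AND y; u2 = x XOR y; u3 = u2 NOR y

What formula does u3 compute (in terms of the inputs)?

(x XOR y) NOR y

u2 = x XOR y
u3 = u2 NOR y = (x XOR y) NOR y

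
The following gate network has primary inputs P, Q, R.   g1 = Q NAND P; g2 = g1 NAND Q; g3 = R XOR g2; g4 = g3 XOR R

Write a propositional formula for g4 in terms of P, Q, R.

(R XOR ((Q NAND P) NAND Q)) XOR R

g1 = Q NAND P
g2 = g1 NAND Q = (Q NAND P) NAND Q
g3 = R XOR g2 = R XOR ((Q NAND P) NAND Q)
g4 = g3 XOR R = (R XOR ((Q NAND P) NAND Q)) XOR R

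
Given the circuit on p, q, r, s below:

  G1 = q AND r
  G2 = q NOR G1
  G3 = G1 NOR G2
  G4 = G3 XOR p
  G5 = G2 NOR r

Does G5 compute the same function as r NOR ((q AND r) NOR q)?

Yes

G1 = q AND r
G2 = q NOR G1 = q NOR (q AND r)
G5 = G2 NOR r = (q NOR (q AND r)) NOR r
At p=0, q=0, r=0, s=0: circuit gives 0, formula gives 0.
At p=0, q=1, r=0, s=0: circuit gives 1, formula gives 1.
Agrees on all 16 inputs.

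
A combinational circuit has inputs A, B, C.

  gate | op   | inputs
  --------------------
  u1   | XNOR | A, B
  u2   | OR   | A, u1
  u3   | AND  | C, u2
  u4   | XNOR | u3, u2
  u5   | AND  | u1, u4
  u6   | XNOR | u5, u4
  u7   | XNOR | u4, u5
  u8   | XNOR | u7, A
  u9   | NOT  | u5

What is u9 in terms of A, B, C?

u1 = A XNOR B
u2 = A OR u1 = A OR (A XNOR B)
u3 = C AND u2 = C AND (A OR (A XNOR B))
u4 = u3 XNOR u2 = (C AND (A OR (A XNOR B))) XNOR (A OR (A XNOR B))
u5 = u1 AND u4 = (A XNOR B) AND ((C AND (A OR (A XNOR B))) XNOR (A OR (A XNOR B)))
u9 = NOT u5 = NOT ((A XNOR B) AND ((C AND (A OR (A XNOR B))) XNOR (A OR (A XNOR B))))

NOT ((A XNOR B) AND ((C AND (A OR (A XNOR B))) XNOR (A OR (A XNOR B))))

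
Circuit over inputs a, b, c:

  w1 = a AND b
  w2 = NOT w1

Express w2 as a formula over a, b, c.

w1 = a AND b
w2 = NOT w1 = NOT (a AND b)

NOT (a AND b)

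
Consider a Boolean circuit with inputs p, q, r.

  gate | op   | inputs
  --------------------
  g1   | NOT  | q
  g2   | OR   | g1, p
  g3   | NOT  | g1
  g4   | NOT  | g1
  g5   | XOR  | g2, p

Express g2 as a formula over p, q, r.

NOT q OR p

g1 = NOT q
g2 = g1 OR p = NOT q OR p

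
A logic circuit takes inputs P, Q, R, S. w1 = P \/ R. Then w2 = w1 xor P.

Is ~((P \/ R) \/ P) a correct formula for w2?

No

w1 = P \/ R
w2 = w1 xor P = (P \/ R) xor P
At P=0, Q=0, R=0, S=0: circuit gives 0, formula gives 1.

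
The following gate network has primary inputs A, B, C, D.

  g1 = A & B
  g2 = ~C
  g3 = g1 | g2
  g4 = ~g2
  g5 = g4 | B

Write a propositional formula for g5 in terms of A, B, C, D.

g2 = ~C
g4 = ~g2 = ~~C
g5 = g4 | B = ~~C | B

~~C | B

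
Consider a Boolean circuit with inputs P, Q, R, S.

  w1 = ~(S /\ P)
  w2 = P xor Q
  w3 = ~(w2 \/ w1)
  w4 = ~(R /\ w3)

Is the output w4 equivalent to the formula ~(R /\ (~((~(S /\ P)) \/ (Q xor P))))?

Yes

w1 = ~(S /\ P)
w2 = P xor Q
w3 = ~(w2 \/ w1) = ~((P xor Q) \/ (~(S /\ P)))
w4 = ~(R /\ w3) = ~(R /\ (~((P xor Q) \/ (~(S /\ P)))))
At P=1, Q=1, R=1, S=1: circuit gives 0, formula gives 0.
At P=0, Q=0, R=0, S=0: circuit gives 1, formula gives 1.
Agrees on all 16 inputs.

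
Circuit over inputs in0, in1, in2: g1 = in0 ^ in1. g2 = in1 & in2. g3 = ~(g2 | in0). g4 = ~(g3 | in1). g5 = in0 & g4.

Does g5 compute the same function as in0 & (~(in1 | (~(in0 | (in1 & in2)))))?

g2 = in1 & in2
g3 = ~(g2 | in0) = ~((in1 & in2) | in0)
g4 = ~(g3 | in1) = ~((~((in1 & in2) | in0)) | in1)
g5 = in0 & g4 = in0 & (~((~((in1 & in2) | in0)) | in1))
At in0=0, in1=0, in2=0: circuit gives 0, formula gives 0.
At in0=1, in1=0, in2=0: circuit gives 1, formula gives 1.
Agrees on all 8 inputs.

Yes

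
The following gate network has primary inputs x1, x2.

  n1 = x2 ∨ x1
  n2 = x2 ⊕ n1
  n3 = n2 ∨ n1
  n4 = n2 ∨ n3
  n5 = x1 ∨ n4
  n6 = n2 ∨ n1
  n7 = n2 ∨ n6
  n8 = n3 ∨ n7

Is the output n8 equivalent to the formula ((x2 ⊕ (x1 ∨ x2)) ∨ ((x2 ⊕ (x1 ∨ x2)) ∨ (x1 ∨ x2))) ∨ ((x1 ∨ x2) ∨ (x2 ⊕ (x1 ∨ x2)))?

Yes

n1 = x2 ∨ x1
n2 = x2 ⊕ n1 = x2 ⊕ (x2 ∨ x1)
n3 = n2 ∨ n1 = (x2 ⊕ (x2 ∨ x1)) ∨ (x2 ∨ x1)
n6 = n2 ∨ n1 = (x2 ⊕ (x2 ∨ x1)) ∨ (x2 ∨ x1)
n7 = n2 ∨ n6 = (x2 ⊕ (x2 ∨ x1)) ∨ ((x2 ⊕ (x2 ∨ x1)) ∨ (x2 ∨ x1))
n8 = n3 ∨ n7 = ((x2 ⊕ (x2 ∨ x1)) ∨ (x2 ∨ x1)) ∨ ((x2 ⊕ (x2 ∨ x1)) ∨ ((x2 ⊕ (x2 ∨ x1)) ∨ (x2 ∨ x1)))
At x1=0, x2=0: circuit gives 0, formula gives 0.
At x1=0, x2=1: circuit gives 1, formula gives 1.
Agrees on all 4 inputs.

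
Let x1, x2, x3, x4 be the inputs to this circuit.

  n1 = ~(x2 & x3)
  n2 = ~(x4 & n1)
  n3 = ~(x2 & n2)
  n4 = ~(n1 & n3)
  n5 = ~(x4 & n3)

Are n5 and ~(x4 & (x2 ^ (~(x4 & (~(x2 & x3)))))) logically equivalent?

n1 = ~(x2 & x3)
n2 = ~(x4 & n1) = ~(x4 & (~(x2 & x3)))
n3 = ~(x2 & n2) = ~(x2 & (~(x4 & (~(x2 & x3)))))
n5 = ~(x4 & n3) = ~(x4 & (~(x2 & (~(x4 & (~(x2 & x3)))))))
At x1=0, x2=0, x3=0, x4=1: circuit gives 0, formula gives 1.

No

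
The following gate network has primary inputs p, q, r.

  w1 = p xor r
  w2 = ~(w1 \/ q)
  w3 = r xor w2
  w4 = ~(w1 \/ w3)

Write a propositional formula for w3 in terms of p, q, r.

r xor (~((p xor r) \/ q))

w1 = p xor r
w2 = ~(w1 \/ q) = ~((p xor r) \/ q)
w3 = r xor w2 = r xor (~((p xor r) \/ q))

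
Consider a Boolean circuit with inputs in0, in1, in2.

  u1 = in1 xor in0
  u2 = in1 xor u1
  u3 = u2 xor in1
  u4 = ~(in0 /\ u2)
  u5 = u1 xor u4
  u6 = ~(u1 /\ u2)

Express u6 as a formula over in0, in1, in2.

~((in1 xor in0) /\ (in1 xor (in1 xor in0)))

u1 = in1 xor in0
u2 = in1 xor u1 = in1 xor (in1 xor in0)
u6 = ~(u1 /\ u2) = ~((in1 xor in0) /\ (in1 xor (in1 xor in0)))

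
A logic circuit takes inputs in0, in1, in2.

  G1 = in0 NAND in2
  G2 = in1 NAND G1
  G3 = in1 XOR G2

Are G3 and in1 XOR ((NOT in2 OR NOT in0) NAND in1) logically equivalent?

G1 = in0 NAND in2
G2 = in1 NAND G1 = in1 NAND (in0 NAND in2)
G3 = in1 XOR G2 = in1 XOR (in1 NAND (in0 NAND in2))
At in0=1, in1=1, in2=1: circuit gives 0, formula gives 0.
At in0=0, in1=0, in2=0: circuit gives 1, formula gives 1.
Agrees on all 8 inputs.

Yes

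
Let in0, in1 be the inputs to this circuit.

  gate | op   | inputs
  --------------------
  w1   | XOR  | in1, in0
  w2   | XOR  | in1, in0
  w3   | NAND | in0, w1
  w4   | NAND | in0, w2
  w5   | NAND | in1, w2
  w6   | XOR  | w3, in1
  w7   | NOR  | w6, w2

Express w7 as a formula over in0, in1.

w1 = in1 XOR in0
w2 = in1 XOR in0
w3 = in0 NAND w1 = in0 NAND (in1 XOR in0)
w6 = w3 XOR in1 = (in0 NAND (in1 XOR in0)) XOR in1
w7 = w6 NOR w2 = ((in0 NAND (in1 XOR in0)) XOR in1) NOR (in1 XOR in0)

((in0 NAND (in1 XOR in0)) XOR in1) NOR (in1 XOR in0)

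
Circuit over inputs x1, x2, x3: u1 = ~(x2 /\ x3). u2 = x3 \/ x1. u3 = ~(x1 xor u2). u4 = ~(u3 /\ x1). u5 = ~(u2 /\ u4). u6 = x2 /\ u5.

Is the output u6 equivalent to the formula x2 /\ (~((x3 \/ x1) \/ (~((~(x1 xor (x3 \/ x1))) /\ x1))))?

No

u2 = x3 \/ x1
u3 = ~(x1 xor u2) = ~(x1 xor (x3 \/ x1))
u4 = ~(u3 /\ x1) = ~((~(x1 xor (x3 \/ x1))) /\ x1)
u5 = ~(u2 /\ u4) = ~((x3 \/ x1) /\ (~((~(x1 xor (x3 \/ x1))) /\ x1)))
u6 = x2 /\ u5 = x2 /\ (~((x3 \/ x1) /\ (~((~(x1 xor (x3 \/ x1))) /\ x1))))
At x1=0, x2=1, x3=0: circuit gives 1, formula gives 0.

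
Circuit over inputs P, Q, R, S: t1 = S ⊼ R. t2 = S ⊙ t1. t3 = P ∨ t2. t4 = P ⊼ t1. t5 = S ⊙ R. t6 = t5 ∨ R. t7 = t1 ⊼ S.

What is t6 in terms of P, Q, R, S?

(S ⊙ R) ∨ R

t5 = S ⊙ R
t6 = t5 ∨ R = (S ⊙ R) ∨ R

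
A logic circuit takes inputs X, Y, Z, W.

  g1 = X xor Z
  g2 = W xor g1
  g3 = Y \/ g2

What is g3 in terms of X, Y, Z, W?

g1 = X xor Z
g2 = W xor g1 = W xor (X xor Z)
g3 = Y \/ g2 = Y \/ (W xor (X xor Z))

Y \/ (W xor (X xor Z))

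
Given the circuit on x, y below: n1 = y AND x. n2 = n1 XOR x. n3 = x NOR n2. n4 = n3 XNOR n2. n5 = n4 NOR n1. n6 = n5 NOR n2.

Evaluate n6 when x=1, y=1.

1

n1 = 1 AND 1 = 1
n2 = 1 XOR 1 = 0
n3 = 1 NOR 0 = 0
n4 = 0 XNOR 0 = 1
n5 = 1 NOR 1 = 0
n6 = 0 NOR 0 = 1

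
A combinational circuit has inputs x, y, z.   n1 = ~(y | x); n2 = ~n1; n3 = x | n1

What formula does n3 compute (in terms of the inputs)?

x | (~(y | x))

n1 = ~(y | x)
n3 = x | n1 = x | (~(y | x))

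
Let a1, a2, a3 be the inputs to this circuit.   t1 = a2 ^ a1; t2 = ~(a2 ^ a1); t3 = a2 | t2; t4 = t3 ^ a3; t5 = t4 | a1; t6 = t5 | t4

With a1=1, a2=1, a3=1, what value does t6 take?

t2 = ~(1 ^ 1) = 1
t3 = 1 | 1 = 1
t4 = 1 ^ 1 = 0
t5 = 0 | 1 = 1
t6 = 1 | 0 = 1

1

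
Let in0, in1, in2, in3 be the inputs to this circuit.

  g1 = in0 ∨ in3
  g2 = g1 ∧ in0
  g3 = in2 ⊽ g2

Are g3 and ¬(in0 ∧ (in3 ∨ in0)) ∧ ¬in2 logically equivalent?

Yes

g1 = in0 ∨ in3
g2 = g1 ∧ in0 = (in0 ∨ in3) ∧ in0
g3 = in2 ⊽ g2 = in2 ⊽ ((in0 ∨ in3) ∧ in0)
At in0=0, in1=0, in2=1, in3=0: circuit gives 0, formula gives 0.
At in0=0, in1=0, in2=0, in3=0: circuit gives 1, formula gives 1.
Agrees on all 16 inputs.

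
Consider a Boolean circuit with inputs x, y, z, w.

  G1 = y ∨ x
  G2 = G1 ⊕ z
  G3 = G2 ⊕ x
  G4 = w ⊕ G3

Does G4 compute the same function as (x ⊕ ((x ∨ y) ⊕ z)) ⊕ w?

G1 = y ∨ x
G2 = G1 ⊕ z = (y ∨ x) ⊕ z
G3 = G2 ⊕ x = ((y ∨ x) ⊕ z) ⊕ x
G4 = w ⊕ G3 = w ⊕ (((y ∨ x) ⊕ z) ⊕ x)
At x=0, y=0, z=0, w=0: circuit gives 0, formula gives 0.
At x=0, y=0, z=0, w=1: circuit gives 1, formula gives 1.
Agrees on all 16 inputs.

Yes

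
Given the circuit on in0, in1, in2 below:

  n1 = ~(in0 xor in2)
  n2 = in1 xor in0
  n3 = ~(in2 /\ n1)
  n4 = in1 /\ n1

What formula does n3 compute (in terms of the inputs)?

~(in2 /\ (~(in0 xor in2)))

n1 = ~(in0 xor in2)
n3 = ~(in2 /\ n1) = ~(in2 /\ (~(in0 xor in2)))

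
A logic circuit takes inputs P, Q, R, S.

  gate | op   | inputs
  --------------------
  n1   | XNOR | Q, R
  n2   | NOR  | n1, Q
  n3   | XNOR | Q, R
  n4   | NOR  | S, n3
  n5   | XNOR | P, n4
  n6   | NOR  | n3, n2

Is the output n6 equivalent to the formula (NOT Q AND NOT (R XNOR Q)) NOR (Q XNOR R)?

Yes

n1 = Q XNOR R
n2 = n1 NOR Q = (Q XNOR R) NOR Q
n3 = Q XNOR R
n6 = n3 NOR n2 = (Q XNOR R) NOR ((Q XNOR R) NOR Q)
At P=0, Q=0, R=0, S=0: circuit gives 0, formula gives 0.
At P=0, Q=1, R=0, S=0: circuit gives 1, formula gives 1.
Agrees on all 16 inputs.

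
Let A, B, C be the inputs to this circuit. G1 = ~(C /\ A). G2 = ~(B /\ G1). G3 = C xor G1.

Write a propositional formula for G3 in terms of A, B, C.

C xor (~(C /\ A))

G1 = ~(C /\ A)
G3 = C xor G1 = C xor (~(C /\ A))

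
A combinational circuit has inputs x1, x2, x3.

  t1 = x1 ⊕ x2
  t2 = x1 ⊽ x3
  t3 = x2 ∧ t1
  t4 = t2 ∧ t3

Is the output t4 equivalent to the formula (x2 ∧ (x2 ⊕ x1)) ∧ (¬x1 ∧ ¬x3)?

t1 = x1 ⊕ x2
t2 = x1 ⊽ x3
t3 = x2 ∧ t1 = x2 ∧ (x1 ⊕ x2)
t4 = t2 ∧ t3 = (x1 ⊽ x3) ∧ (x2 ∧ (x1 ⊕ x2))
At x1=0, x2=0, x3=0: circuit gives 0, formula gives 0.
At x1=0, x2=1, x3=0: circuit gives 1, formula gives 1.
Agrees on all 8 inputs.

Yes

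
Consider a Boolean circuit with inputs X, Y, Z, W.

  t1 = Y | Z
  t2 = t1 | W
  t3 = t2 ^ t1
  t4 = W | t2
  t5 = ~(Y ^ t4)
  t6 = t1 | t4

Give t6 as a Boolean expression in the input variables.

t1 = Y | Z
t2 = t1 | W = (Y | Z) | W
t4 = W | t2 = W | ((Y | Z) | W)
t6 = t1 | t4 = (Y | Z) | (W | ((Y | Z) | W))

(Y | Z) | (W | ((Y | Z) | W))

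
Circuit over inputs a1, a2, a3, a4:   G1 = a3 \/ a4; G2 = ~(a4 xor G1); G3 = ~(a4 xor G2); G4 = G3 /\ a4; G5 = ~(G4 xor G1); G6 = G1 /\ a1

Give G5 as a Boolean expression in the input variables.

~(((~(a4 xor (~(a4 xor (a3 \/ a4))))) /\ a4) xor (a3 \/ a4))

G1 = a3 \/ a4
G2 = ~(a4 xor G1) = ~(a4 xor (a3 \/ a4))
G3 = ~(a4 xor G2) = ~(a4 xor (~(a4 xor (a3 \/ a4))))
G4 = G3 /\ a4 = (~(a4 xor (~(a4 xor (a3 \/ a4))))) /\ a4
G5 = ~(G4 xor G1) = ~(((~(a4 xor (~(a4 xor (a3 \/ a4))))) /\ a4) xor (a3 \/ a4))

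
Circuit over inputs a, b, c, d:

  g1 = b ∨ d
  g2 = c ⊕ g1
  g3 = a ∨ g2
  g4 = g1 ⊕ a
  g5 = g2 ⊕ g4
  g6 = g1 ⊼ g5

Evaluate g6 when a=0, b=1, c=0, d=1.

g1 = 1 ∨ 1 = 1
g2 = 0 ⊕ 1 = 1
g4 = 1 ⊕ 0 = 1
g5 = 1 ⊕ 1 = 0
g6 = 1 ⊼ 0 = 1

1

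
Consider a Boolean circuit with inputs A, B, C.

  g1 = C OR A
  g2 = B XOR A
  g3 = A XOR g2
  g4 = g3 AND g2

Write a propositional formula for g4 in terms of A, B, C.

g2 = B XOR A
g3 = A XOR g2 = A XOR (B XOR A)
g4 = g3 AND g2 = (A XOR (B XOR A)) AND (B XOR A)

(A XOR (B XOR A)) AND (B XOR A)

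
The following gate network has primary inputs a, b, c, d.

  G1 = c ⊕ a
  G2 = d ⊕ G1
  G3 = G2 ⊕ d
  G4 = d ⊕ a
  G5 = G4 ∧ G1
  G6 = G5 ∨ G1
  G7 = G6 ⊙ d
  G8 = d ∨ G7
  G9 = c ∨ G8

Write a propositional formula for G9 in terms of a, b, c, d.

c ∨ (d ∨ ((((d ⊕ a) ∧ (c ⊕ a)) ∨ (c ⊕ a)) ⊙ d))

G1 = c ⊕ a
G4 = d ⊕ a
G5 = G4 ∧ G1 = (d ⊕ a) ∧ (c ⊕ a)
G6 = G5 ∨ G1 = ((d ⊕ a) ∧ (c ⊕ a)) ∨ (c ⊕ a)
G7 = G6 ⊙ d = (((d ⊕ a) ∧ (c ⊕ a)) ∨ (c ⊕ a)) ⊙ d
G8 = d ∨ G7 = d ∨ ((((d ⊕ a) ∧ (c ⊕ a)) ∨ (c ⊕ a)) ⊙ d)
G9 = c ∨ G8 = c ∨ (d ∨ ((((d ⊕ a) ∧ (c ⊕ a)) ∨ (c ⊕ a)) ⊙ d))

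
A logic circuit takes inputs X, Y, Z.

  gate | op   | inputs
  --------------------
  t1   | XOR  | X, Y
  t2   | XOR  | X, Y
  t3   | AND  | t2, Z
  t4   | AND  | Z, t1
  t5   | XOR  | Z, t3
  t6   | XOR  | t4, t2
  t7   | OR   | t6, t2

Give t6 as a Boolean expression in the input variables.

(Z AND (X XOR Y)) XOR (X XOR Y)

t1 = X XOR Y
t2 = X XOR Y
t4 = Z AND t1 = Z AND (X XOR Y)
t6 = t4 XOR t2 = (Z AND (X XOR Y)) XOR (X XOR Y)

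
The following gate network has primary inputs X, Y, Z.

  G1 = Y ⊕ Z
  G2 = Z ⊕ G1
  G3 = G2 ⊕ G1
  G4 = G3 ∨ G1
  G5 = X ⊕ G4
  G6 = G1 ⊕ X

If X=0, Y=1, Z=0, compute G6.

1

G1 = 1 ⊕ 0 = 1
G6 = 1 ⊕ 0 = 1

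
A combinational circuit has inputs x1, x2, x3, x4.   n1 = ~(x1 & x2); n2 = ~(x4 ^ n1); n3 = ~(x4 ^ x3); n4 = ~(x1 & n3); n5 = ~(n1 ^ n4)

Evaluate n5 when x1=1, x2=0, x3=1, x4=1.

n1 = ~(1 & 0) = 1
n3 = ~(1 ^ 1) = 1
n4 = ~(1 & 1) = 0
n5 = ~(1 ^ 0) = 0

0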